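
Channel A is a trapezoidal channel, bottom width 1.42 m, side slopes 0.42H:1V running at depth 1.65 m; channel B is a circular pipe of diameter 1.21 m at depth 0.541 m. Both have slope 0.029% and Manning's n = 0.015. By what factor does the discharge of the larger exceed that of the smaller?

12.8

Channel A: With bottom width b = 1.42 m and side slope z = 0.42: A = (b + zy)y = (1.42 + 0.42×1.65)×1.65 = 3.486 m²; P = b + 2y√(1+z²) = 1.42 + 2×1.65×1.085 = 4.999 m. Hydraulic radius R = A/P = 3.486/4.999 = 0.6974 m. Q_A = (1/0.015)·3.486·0.6974^(2/3)·√0.00029 = 3.113 m³/s.
Channel B: For a circular section of diameter D = 1.21 m at depth y = 0.541 m, the central angle is θ = 2 arccos(1 − 2y/D) = 2.93 rad. Then A = (D²/8)(θ − sin θ) = 0.4977 m² and P = Dθ/2 = 1.772 m. Hydraulic radius R = A/P = 0.4977/1.772 = 0.2808 m. Q_B = (1/0.015)·0.4977·0.2808^(2/3)·√0.00029 = 0.2423 m³/s.
The larger discharge is 3.113 m³/s and the smaller is 0.2423 m³/s; the ratio is 12.8.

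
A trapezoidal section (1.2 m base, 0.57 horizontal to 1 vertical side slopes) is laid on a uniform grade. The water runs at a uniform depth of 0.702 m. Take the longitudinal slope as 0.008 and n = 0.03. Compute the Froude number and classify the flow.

With bottom width b = 1.2 m and side slope z = 0.57: A = (b + zy)y = (1.2 + 0.57×0.702)×0.702 = 1.123 m²; P = b + 2y√(1+z²) = 1.2 + 2×0.702×1.151 = 2.816 m.
Hydraulic radius R = A/P = 1.123/2.816 = 0.3989 m.
V = (1/n) R^(2/3) √S = (1/0.03) × 0.3989^(2/3) × √0.008 = 1.616 m/s. Hydraulic depth D_h = A/T = 1.123/2 = 0.5616 m.
Froude number Fr = V/√(g·D_h) = 1.616/√(9.81×0.5616) = 0.688, which is less than 1, so the flow is subcritical.

subcritical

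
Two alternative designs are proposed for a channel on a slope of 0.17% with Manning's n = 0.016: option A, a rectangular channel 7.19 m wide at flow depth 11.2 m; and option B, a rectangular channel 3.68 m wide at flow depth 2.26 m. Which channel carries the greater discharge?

Channel A: Flow area A = b·y = 7.19 × 11.2 = 80.53 m². Wetted perimeter P = b + 2y = 7.19 + 2×11.2 = 29.59 m. Hydraulic radius R = A/P = 80.53/29.59 = 2.721 m. Q_A = (1/0.016)·80.53·2.721^(2/3)·√0.0017 = 404.5 m³/s.
Channel B: Flow area A = b·y = 3.68 × 2.26 = 8.317 m². Wetted perimeter P = b + 2y = 3.68 + 2×2.26 = 8.2 m. Hydraulic radius R = A/P = 8.317/8.2 = 1.014 m. Q_B = (1/0.016)·8.317·1.014^(2/3)·√0.0017 = 21.63 m³/s.
Q_A = 404.5 m³/s vs Q_B = 21.63 m³/s, so channel A carries more.

channel A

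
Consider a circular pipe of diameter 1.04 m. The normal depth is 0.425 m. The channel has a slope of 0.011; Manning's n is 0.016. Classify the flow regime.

supercritical

For a circular section of diameter D = 1.04 m at depth y = 0.425 m, the central angle is θ = 2 arccos(1 − 2y/D) = 2.774 rad. Then A = (D²/8)(θ − sin θ) = 0.3265 m² and P = Dθ/2 = 1.443 m.
Hydraulic radius R = A/P = 0.3265/1.443 = 0.2263 m.
V = (1/n) R^(2/3) √S = (1/0.016) × 0.2263^(2/3) × √0.011 = 2.434 m/s. Hydraulic depth D_h = A/T = 0.3265/1.022 = 0.3193 m.
Froude number Fr = V/√(g·D_h) = 2.434/√(9.81×0.3193) = 1.38, which is greater than 1, so the flow is supercritical.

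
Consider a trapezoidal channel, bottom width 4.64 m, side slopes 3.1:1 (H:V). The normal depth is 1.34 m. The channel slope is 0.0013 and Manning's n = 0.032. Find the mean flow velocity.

V = 1.04 m/s

With bottom width b = 4.64 m and side slope z = 3.1: A = (b + zy)y = (4.64 + 3.1×1.34)×1.34 = 11.78 m²; P = b + 2y√(1+z²) = 4.64 + 2×1.34×3.257 = 13.37 m.
Hydraulic radius R = A/P = 11.78/13.37 = 0.8814 m.
From Manning's equation, V = (1/n) R^(2/3) S^(1/2) = (1/0.032) × 0.8814^(2/3) × 0.0013^(1/2) = 1.04 m/s.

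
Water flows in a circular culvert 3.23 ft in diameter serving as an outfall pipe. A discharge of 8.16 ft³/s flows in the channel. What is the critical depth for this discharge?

At critical depth, Q² T / (g A³) = 1, i.e. A³/T = Q²/g = 8.16²/32.2 = 2.068.
Try y = 0.664 ft: A³/T = 0.6843 — low.
Try y = 0.96 ft: A³/T = 2.879 — high.
Try y = 0.882 ft: A³/T = 2.072 — matches.

y_c = 0.882 ft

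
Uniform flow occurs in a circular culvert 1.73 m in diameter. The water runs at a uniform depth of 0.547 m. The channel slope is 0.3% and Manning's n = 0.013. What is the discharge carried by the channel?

For a circular section of diameter D = 1.73 m at depth y = 0.547 m, the central angle is θ = 2 arccos(1 − 2y/D) = 2.389 rad. Then A = (D²/8)(θ − sin θ) = 0.6378 m² and P = Dθ/2 = 2.066 m.
Hydraulic radius R = A/P = 0.6378/2.066 = 0.3087 m.
Manning's equation: Q = (1/n) A R^(2/3) S^(1/2) = (1/0.013) × 0.6378 × 0.3087^(2/3) × 0.003^(1/2) = 1.23 m³/s.

Q = 1.23 m³/s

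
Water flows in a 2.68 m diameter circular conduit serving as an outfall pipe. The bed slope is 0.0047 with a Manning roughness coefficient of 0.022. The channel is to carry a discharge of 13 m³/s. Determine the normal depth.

y_n = 2.12 m

Manning's equation rearranged: A R^(2/3) = nQ / (1·√S) = 0.022 × 13 / (√0.0047) = 4.172.
At y = 2.3 m: A R^(2/3) = 4.482 — over.
At y = 2.12 m: A R^(2/3) = 4.175 — ≈ 4.172.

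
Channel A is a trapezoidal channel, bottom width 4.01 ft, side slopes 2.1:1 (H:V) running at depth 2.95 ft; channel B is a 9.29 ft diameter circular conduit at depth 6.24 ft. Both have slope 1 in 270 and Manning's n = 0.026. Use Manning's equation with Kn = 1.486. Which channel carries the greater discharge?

channel B

Channel A: With bottom width b = 4.01 ft and side slope z = 2.1: A = (b + zy)y = (4.01 + 2.1×2.95)×2.95 = 30.1 ft²; P = b + 2y√(1+z²) = 4.01 + 2×2.95×2.326 = 17.73 ft. Hydraulic radius R = A/P = 30.1/17.73 = 1.698 ft. Q_A = (1.486/0.026)·30.1·1.698^(2/3)·√0.003704 = 149 ft³/s.
Channel B: For a circular section of diameter D = 9.29 ft at depth y = 6.24 ft, the central angle is θ = 2 arccos(1 − 2y/D) = 3.843 rad. Then A = (D²/8)(θ − sin θ) = 48.41 ft² and P = Dθ/2 = 17.85 ft. Hydraulic radius R = A/P = 48.41/17.85 = 2.712 ft. Q_B = (1.486/0.026)·48.41·2.712^(2/3)·√0.003704 = 327.5 ft³/s.
Q_A = 149 ft³/s vs Q_B = 327.5 ft³/s, so channel B carries more.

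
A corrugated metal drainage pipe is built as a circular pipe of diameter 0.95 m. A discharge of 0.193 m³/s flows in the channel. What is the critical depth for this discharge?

At critical depth, Q² T / (g A³) = 1, i.e. A³/T = Q²/g = 0.193²/9.81 = 0.003797.
Try y = 0.17 m: A³/T = 0.0008743 — short.
Try y = 0.297 m: A³/T = 0.007709 — over.
Try y = 0.247 m: A³/T = 0.003768 — close enough.

y_c = 0.247 m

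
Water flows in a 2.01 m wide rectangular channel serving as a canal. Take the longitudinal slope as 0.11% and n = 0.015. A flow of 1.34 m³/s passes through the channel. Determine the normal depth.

y_n = 0.585 m

Manning's equation rearranged: A R^(2/3) = nQ / (1·√S) = 0.015 × 1.34 / (√0.0011) = 0.606.
At y = 0.423 m: A R^(2/3) = 0.3791 — too small.
At y = 0.585 m: A R^(2/3) = 0.6058 — matches.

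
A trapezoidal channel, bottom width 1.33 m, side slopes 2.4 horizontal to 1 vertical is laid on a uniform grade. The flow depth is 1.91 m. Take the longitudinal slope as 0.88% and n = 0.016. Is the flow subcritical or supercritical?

With bottom width b = 1.33 m and side slope z = 2.4: A = (b + zy)y = (1.33 + 2.4×1.91)×1.91 = 11.3 m²; P = b + 2y√(1+z²) = 1.33 + 2×1.91×2.6 = 11.26 m.
Hydraulic radius R = A/P = 11.3/11.26 = 1.003 m.
V = (1/n) R^(2/3) √S = (1/0.016) × 1.003^(2/3) × √0.0088 = 5.875 m/s. Hydraulic depth D_h = A/T = 11.3/10.5 = 1.076 m.
Froude number Fr = V/√(g·D_h) = 5.875/√(9.81×1.076) = 1.81, which is greater than 1, so the flow is supercritical.

supercritical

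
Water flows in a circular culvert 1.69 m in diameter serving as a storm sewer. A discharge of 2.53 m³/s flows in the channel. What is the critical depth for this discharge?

y_c = 0.792 m

At critical depth, Q² T / (g A³) = 1, i.e. A³/T = Q²/g = 2.53²/9.81 = 0.6525.
Try y = 0.564 m: A³/T = 0.1768 — short.
Try y = 0.857 m: A³/T = 0.8811 — over.
Try y = 0.792 m: A³/T = 0.6518 — matches.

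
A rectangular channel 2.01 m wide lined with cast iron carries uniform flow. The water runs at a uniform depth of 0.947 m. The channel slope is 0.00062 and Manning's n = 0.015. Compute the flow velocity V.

V = 1.03 m/s

Flow area A = b·y = 2.01 × 0.947 = 1.903 m². Wetted perimeter P = b + 2y = 2.01 + 2×0.947 = 3.904 m.
Hydraulic radius R = A/P = 1.903/3.904 = 0.4876 m.
From Manning's equation, V = (1/n) R^(2/3) S^(1/2) = (1/0.015) × 0.4876^(2/3) × 0.00062^(1/2) = 1.03 m/s.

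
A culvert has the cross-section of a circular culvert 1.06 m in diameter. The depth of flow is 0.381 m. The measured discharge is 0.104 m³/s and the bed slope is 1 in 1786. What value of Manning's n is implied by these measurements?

For a circular section of diameter D = 1.06 m at depth y = 0.381 m, the central angle is θ = 2 arccos(1 − 2y/D) = 2.572 rad. Then A = (D²/8)(θ − sin θ) = 0.2854 m² and P = Dθ/2 = 1.363 m.
Hydraulic radius R = A/P = 0.2854/1.363 = 0.2094 m.
Rearranging Manning's equation: n = (1/Q) A R^(2/3) S^(1/2) = (1/0.104) × 0.2854 × 0.2094^(2/3) × √0.0005599 = 0.0229.

n = 0.0229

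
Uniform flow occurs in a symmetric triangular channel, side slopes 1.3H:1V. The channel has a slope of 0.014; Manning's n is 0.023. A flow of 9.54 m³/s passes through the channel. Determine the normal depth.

y_n = 1.44 m

Manning's equation rearranged: A R^(2/3) = nQ / (1·√S) = 0.023 × 9.54 / (√0.014) = 1.854.
Try y = 1.12 m: A R^(2/3) = 0.9489 — short.
Try y = 1.57 m: A R^(2/3) = 2.335 — over.
Try y = 1.44 m: A R^(2/3) = 1.855 — ≈ 1.854.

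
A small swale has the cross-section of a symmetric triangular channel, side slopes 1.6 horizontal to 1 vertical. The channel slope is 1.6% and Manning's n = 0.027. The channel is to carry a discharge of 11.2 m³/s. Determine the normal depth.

Manning's equation rearranged: A R^(2/3) = nQ / (1·√S) = 0.027 × 11.2 / (√0.016) = 2.391.
Trying y = 1.58 m: A R^(2/3) = 3.058 — over.
Trying y = 1.11 m: A R^(2/3) = 1.193 — short.
Trying y = 1.44 m: A R^(2/3) = 2.388 — matches.

y_n = 1.44 m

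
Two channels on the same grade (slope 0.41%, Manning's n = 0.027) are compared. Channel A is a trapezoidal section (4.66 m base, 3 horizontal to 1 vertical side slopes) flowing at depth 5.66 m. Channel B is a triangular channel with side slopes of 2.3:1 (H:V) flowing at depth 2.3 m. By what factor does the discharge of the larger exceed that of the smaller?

Channel A: With bottom width b = 4.66 m and side slope z = 3: A = (b + zy)y = (4.66 + 3×5.66)×5.66 = 122.5 m²; P = b + 2y√(1+z²) = 4.66 + 2×5.66×3.162 = 40.46 m. Hydraulic radius R = A/P = 122.5/40.46 = 3.027 m. Q_A = (1/0.027)·122.5·3.027^(2/3)·√0.0041 = 607.9 m³/s.
Channel B: For a triangular section with side slope z = 2.3: A = zy² = 2.3×2.3² = 12.17 m²; P = 2y√(1+z²) = 2×2.3×2.508 = 11.54 m. Hydraulic radius R = A/P = 12.17/11.54 = 1.055 m. Q_B = (1/0.027)·12.17·1.055^(2/3)·√0.0041 = 29.9 m³/s.
The larger discharge is 607.9 m³/s and the smaller is 29.9 m³/s; the ratio is 20.3.

20.3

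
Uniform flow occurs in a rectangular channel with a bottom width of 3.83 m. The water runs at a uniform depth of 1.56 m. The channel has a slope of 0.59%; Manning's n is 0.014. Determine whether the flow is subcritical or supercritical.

supercritical

Flow area A = b·y = 3.83 × 1.56 = 5.975 m². Wetted perimeter P = b + 2y = 3.83 + 2×1.56 = 6.95 m.
Hydraulic radius R = A/P = 5.975/6.95 = 0.8597 m.
V = (1/n) R^(2/3) √S = (1/0.014) × 0.8597^(2/3) × √0.0059 = 4.96 m/s. Hydraulic depth D_h = A/T = 5.975/3.83 = 1.56 m.
Froude number Fr = V/√(g·D_h) = 4.96/√(9.81×1.56) = 1.27, which is greater than 1, so the flow is supercritical.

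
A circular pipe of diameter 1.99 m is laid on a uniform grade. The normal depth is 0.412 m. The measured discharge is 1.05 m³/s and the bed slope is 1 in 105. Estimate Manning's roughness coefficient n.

For a circular section of diameter D = 1.99 m at depth y = 0.412 m, the central angle is θ = 2 arccos(1 − 2y/D) = 1.89 rad. Then A = (D²/8)(θ − sin θ) = 0.4653 m² and P = Dθ/2 = 1.88 m.
Hydraulic radius R = A/P = 0.4653/1.88 = 0.2475 m.
Rearranging Manning's equation: n = (1/Q) A R^(2/3) S^(1/2) = (1/1.05) × 0.4653 × 0.2475^(2/3) × √0.009524 = 0.017.

n = 0.017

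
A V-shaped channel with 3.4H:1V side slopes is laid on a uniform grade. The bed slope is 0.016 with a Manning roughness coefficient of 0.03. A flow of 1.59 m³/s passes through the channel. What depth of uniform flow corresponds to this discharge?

Manning's equation rearranged: A R^(2/3) = nQ / (1·√S) = 0.03 × 1.59 / (√0.016) = 0.3771.
At y = 0.419 m: A R^(2/3) = 0.2048 — too small.
At y = 0.664 m: A R^(2/3) = 0.6991 — too large.
At y = 0.527 m: A R^(2/3) = 0.3775 — close enough.

y_n = 0.527 m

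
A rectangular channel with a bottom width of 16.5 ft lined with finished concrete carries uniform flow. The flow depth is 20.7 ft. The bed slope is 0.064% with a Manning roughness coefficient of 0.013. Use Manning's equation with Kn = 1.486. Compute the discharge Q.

Q = 3220 ft³/s

Flow area A = b·y = 16.5 × 20.7 = 341.6 ft². Wetted perimeter P = b + 2y = 16.5 + 2×20.7 = 57.9 ft.
Hydraulic radius R = A/P = 341.6/57.9 = 5.899 ft.
Manning's equation: Q = (1.486/n) A R^(2/3) S^(1/2) = (1.486/0.013) × 341.6 × 5.899^(2/3) × 0.00064^(1/2) = 3220 ft³/s.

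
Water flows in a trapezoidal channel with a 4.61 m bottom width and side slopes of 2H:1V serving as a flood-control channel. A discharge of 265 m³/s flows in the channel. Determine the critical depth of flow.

y_c = 4.14 m

At critical depth, Q² T / (g A³) = 1, i.e. A³/T = Q²/g = 265²/9.81 = 7159.
Try y = 5.07 m: A³/T = 16800 — over.
Try y = 2.97 m: A³/T = 1866 — short.
Try y = 4.14 m: A³/T = 7179 — matches.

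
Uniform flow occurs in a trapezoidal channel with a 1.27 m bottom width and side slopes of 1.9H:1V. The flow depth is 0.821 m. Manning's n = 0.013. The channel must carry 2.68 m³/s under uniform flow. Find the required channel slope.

With bottom width b = 1.27 m and side slope z = 1.9: A = (b + zy)y = (1.27 + 1.9×0.821)×0.821 = 2.323 m²; P = b + 2y√(1+z²) = 1.27 + 2×0.821×2.147 = 4.796 m.
Hydraulic radius R = A/P = 2.323/4.796 = 0.4845 m.
From Manning's equation, S = [nQ / (1 A R^(2/3))]² = [0.013 × 2.68 / (1 × 2.323 × 0.4845^(2/3))]² = 0.000591.

S = 0.000591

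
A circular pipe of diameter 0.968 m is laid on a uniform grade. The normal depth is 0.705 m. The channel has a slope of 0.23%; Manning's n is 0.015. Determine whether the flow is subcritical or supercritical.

For a circular section of diameter D = 0.968 m at depth y = 0.705 m, the central angle is θ = 2 arccos(1 − 2y/D) = 4.09 rad. Then A = (D²/8)(θ − sin θ) = 0.5742 m² and P = Dθ/2 = 1.98 m.
Hydraulic radius R = A/P = 0.5742/1.98 = 0.2901 m.
V = (1/n) R^(2/3) √S = (1/0.015) × 0.2901^(2/3) × √0.0023 = 1.401 m/s. Hydraulic depth D_h = A/T = 0.5742/0.8612 = 0.6668 m.
Froude number Fr = V/√(g·D_h) = 1.401/√(9.81×0.6668) = 0.548, which is less than 1, so the flow is subcritical.

subcritical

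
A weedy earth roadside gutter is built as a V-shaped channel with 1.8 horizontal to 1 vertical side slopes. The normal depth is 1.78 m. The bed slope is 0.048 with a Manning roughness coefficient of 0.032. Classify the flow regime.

supercritical

For a triangular section with side slope z = 1.8: A = zy² = 1.8×1.78² = 5.703 m²; P = 2y√(1+z²) = 2×1.78×2.059 = 7.33 m.
Hydraulic radius R = A/P = 5.703/7.33 = 0.778 m.
V = (1/n) R^(2/3) √S = (1/0.032) × 0.778^(2/3) × √0.048 = 5.791 m/s. Hydraulic depth D_h = A/T = 5.703/6.408 = 0.89 m.
Froude number Fr = V/√(g·D_h) = 5.791/√(9.81×0.89) = 1.96, which is greater than 1, so the flow is supercritical.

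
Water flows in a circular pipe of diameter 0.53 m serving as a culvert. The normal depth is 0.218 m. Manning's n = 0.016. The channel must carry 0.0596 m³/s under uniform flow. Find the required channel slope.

S = 0.0022

For a circular section of diameter D = 0.53 m at depth y = 0.218 m, the central angle is θ = 2 arccos(1 − 2y/D) = 2.785 rad. Then A = (D²/8)(θ − sin θ) = 0.08553 m² and P = Dθ/2 = 0.738 m.
Hydraulic radius R = A/P = 0.08553/0.738 = 0.1159 m.
From Manning's equation, S = [nQ / (1 A R^(2/3))]² = [0.016 × 0.0596 / (1 × 0.08553 × 0.1159^(2/3))]² = 0.0022.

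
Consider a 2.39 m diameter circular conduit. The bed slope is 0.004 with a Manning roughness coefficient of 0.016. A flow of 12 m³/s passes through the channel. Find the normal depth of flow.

y_n = 1.87 m

Manning's equation rearranged: A R^(2/3) = nQ / (1·√S) = 0.016 × 12 / (√0.004) = 3.036.
Try y = 1.56 m: A R^(2/3) = 2.422 — short.
Try y = 1.87 m: A R^(2/3) = 3.041 — close enough.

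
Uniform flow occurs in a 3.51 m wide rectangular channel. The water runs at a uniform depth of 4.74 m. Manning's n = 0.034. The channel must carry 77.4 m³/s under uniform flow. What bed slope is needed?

S = 0.018

Flow area A = b·y = 3.51 × 4.74 = 16.64 m². Wetted perimeter P = b + 2y = 3.51 + 2×4.74 = 12.99 m.
Hydraulic radius R = A/P = 16.64/12.99 = 1.281 m.
From Manning's equation, S = [nQ / (1 A R^(2/3))]² = [0.034 × 77.4 / (1 × 16.64 × 1.281^(2/3))]² = 0.018.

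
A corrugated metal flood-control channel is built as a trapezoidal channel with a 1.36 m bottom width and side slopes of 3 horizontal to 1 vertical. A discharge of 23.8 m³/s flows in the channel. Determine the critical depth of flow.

At critical depth, Q² T / (g A³) = 1, i.e. A³/T = Q²/g = 23.8²/9.81 = 57.74.
Trying y = 1.78 m: A³/T = 140.9 — over.
Trying y = 1.12 m: A³/T = 18.28 — short.
Trying y = 1.46 m: A³/T = 58.16 — close enough.

y_c = 1.46 m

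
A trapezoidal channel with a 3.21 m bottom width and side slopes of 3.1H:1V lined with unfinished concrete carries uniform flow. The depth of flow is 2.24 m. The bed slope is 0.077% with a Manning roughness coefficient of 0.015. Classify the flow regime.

With bottom width b = 3.21 m and side slope z = 3.1: A = (b + zy)y = (3.21 + 3.1×2.24)×2.24 = 22.74 m²; P = b + 2y√(1+z²) = 3.21 + 2×2.24×3.257 = 17.8 m.
Hydraulic radius R = A/P = 22.74/17.8 = 1.278 m.
V = (1/n) R^(2/3) √S = (1/0.015) × 1.278^(2/3) × √0.00077 = 2.178 m/s. Hydraulic depth D_h = A/T = 22.74/17.1 = 1.33 m.
Froude number Fr = V/√(g·D_h) = 2.178/√(9.81×1.33) = 0.603, which is less than 1, so the flow is subcritical.

subcritical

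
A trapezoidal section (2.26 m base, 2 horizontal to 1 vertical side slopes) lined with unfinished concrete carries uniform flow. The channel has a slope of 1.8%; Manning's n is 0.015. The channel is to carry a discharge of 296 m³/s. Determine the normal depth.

Manning's equation rearranged: A R^(2/3) = nQ / (1·√S) = 0.015 × 296 / (√0.018) = 33.09.
Try y = 3.3 m: A R^(2/3) = 41.94 — too large.
Try y = 2.98 m: A R^(2/3) = 33.11 — ≈ 33.09.

y_n = 2.98 m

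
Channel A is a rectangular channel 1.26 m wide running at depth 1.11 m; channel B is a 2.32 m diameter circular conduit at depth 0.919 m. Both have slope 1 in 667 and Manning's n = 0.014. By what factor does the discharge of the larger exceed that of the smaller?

1.28

Channel A: Flow area A = b·y = 1.26 × 1.11 = 1.399 m². Wetted perimeter P = b + 2y = 1.26 + 2×1.11 = 3.48 m. Hydraulic radius R = A/P = 1.399/3.48 = 0.4019 m. Q_A = (1/0.014)·1.399·0.4019^(2/3)·√0.001499 = 2.107 m³/s.
Channel B: For a circular section of diameter D = 2.32 m at depth y = 0.919 m, the central angle is θ = 2 arccos(1 − 2y/D) = 2.723 rad. Then A = (D²/8)(θ − sin θ) = 1.559 m² and P = Dθ/2 = 3.159 m. Hydraulic radius R = A/P = 1.559/3.159 = 0.4934 m. Q_B = (1/0.014)·1.559·0.4934^(2/3)·√0.001499 = 2.692 m³/s.
The larger discharge is 2.692 m³/s and the smaller is 2.107 m³/s; the ratio is 1.28.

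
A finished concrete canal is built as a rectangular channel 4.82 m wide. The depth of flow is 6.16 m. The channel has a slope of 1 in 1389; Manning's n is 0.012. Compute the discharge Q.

Q = 95.8 m³/s

Flow area A = b·y = 4.82 × 6.16 = 29.69 m². Wetted perimeter P = b + 2y = 4.82 + 2×6.16 = 17.14 m.
Hydraulic radius R = A/P = 29.69/17.14 = 1.732 m.
Manning's equation: Q = (1/n) A R^(2/3) S^(1/2) = (1/0.012) × 29.69 × 1.732^(2/3) × 0.0007199^(1/2) = 95.8 m³/s.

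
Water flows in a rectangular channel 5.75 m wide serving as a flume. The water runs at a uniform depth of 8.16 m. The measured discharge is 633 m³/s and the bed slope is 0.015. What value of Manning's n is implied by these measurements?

Flow area A = b·y = 5.75 × 8.16 = 46.92 m². Wetted perimeter P = b + 2y = 5.75 + 2×8.16 = 22.07 m.
Hydraulic radius R = A/P = 46.92/22.07 = 2.126 m.
Rearranging Manning's equation: n = (1/Q) A R^(2/3) S^(1/2) = (1/633) × 46.92 × 2.126^(2/3) × √0.015 = 0.015.

n = 0.015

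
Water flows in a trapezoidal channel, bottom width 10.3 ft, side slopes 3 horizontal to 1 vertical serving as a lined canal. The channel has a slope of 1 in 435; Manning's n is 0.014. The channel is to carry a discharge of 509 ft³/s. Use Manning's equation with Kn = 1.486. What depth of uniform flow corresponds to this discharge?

Manning's equation rearranged: A R^(2/3) = nQ / (1.486·√S) = 0.014 × 509 / (1.486 × √0.002299) = 100.
At y = 3.45 ft: A R^(2/3) = 121.2 — high.
At y = 2.66 ft: A R^(2/3) = 71.76 — low.
At y = 3.14 ft: A R^(2/3) = 100 — ≈ 100.

y_n = 3.14 ft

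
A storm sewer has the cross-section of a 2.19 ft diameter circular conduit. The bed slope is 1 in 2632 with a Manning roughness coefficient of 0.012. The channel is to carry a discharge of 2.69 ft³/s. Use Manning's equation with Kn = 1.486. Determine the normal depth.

y_n = 1.02 ft

Manning's equation rearranged: A R^(2/3) = nQ / (1.486·√S) = 0.012 × 2.69 / (1.486 × √0.0003799) = 1.114.
Try y = 1.27 ft: A R^(2/3) = 1.607 — over.
Try y = 0.712 ft: A R^(2/3) = 0.5763 — short.
Try y = 1.02 ft: A R^(2/3) = 1.115 — close enough.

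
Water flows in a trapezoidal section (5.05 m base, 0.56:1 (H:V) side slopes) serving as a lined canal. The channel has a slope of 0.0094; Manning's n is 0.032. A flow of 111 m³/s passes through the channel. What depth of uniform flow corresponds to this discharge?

Manning's equation rearranged: A R^(2/3) = nQ / (1·√S) = 0.032 × 111 / (√0.0094) = 36.64.
At y = 2.57 m: A R^(2/3) = 22.09 — too small.
At y = 3.99 m: A R^(2/3) = 46.86 — too large.
At y = 3.46 m: A R^(2/3) = 36.6 — ≈ 36.64.

y_n = 3.46 m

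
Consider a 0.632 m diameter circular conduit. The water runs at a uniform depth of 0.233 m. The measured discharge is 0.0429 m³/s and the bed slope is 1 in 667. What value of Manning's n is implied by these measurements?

For a circular section of diameter D = 0.632 m at depth y = 0.233 m, the central angle is θ = 2 arccos(1 − 2y/D) = 2.61 rad. Then A = (D²/8)(θ − sin θ) = 0.105 m² and P = Dθ/2 = 0.8248 m.
Hydraulic radius R = A/P = 0.105/0.8248 = 0.1273 m.
Rearranging Manning's equation: n = (1/Q) A R^(2/3) S^(1/2) = (1/0.0429) × 0.105 × 0.1273^(2/3) × √0.001499 = 0.024.

n = 0.024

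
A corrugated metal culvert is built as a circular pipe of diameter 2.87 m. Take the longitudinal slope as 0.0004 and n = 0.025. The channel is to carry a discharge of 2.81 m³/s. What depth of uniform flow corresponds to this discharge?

y_n = 1.73 m

Manning's equation rearranged: A R^(2/3) = nQ / (1·√S) = 0.025 × 2.81 / (√0.0004) = 3.513.
At y = 1.37 m: A R^(2/3) = 2.394 — short.
At y = 2.01 m: A R^(2/3) = 4.344 — over.
At y = 1.73 m: A R^(2/3) = 3.508 — close enough.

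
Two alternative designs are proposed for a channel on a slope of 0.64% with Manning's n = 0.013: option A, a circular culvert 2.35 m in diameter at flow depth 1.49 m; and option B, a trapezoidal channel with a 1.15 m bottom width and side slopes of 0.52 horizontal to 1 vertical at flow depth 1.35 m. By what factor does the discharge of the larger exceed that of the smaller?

Channel A: For a circular section of diameter D = 2.35 m at depth y = 1.49 m, the central angle is θ = 2 arccos(1 − 2y/D) = 3.684 rad. Then A = (D²/8)(θ − sin θ) = 2.9 m² and P = Dθ/2 = 4.329 m. Hydraulic radius R = A/P = 2.9/4.329 = 0.6699 m. Q_A = (1/0.013)·2.9·0.6699^(2/3)·√0.0064 = 13.66 m³/s.
Channel B: With bottom width b = 1.15 m and side slope z = 0.52: A = (b + zy)y = (1.15 + 0.52×1.35)×1.35 = 2.5 m²; P = b + 2y√(1+z²) = 1.15 + 2×1.35×1.127 = 4.193 m. Hydraulic radius R = A/P = 2.5/4.193 = 0.5962 m. Q_B = (1/0.013)·2.5·0.5962^(2/3)·√0.0064 = 10.9 m³/s.
The larger discharge is 13.66 m³/s and the smaller is 10.9 m³/s; the ratio is 1.25.

1.25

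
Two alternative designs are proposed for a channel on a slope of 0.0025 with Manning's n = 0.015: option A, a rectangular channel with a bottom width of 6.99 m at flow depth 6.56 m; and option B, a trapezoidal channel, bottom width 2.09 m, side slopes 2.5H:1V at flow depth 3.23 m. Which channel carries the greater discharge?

Channel A: Flow area A = b·y = 6.99 × 6.56 = 45.85 m². Wetted perimeter P = b + 2y = 6.99 + 2×6.56 = 20.11 m. Hydraulic radius R = A/P = 45.85/20.11 = 2.28 m. Q_A = (1/0.015)·45.85·2.28^(2/3)·√0.0025 = 264.8 m³/s.
Channel B: With bottom width b = 2.09 m and side slope z = 2.5: A = (b + zy)y = (2.09 + 2.5×3.23)×3.23 = 32.83 m²; P = b + 2y√(1+z²) = 2.09 + 2×3.23×2.693 = 19.48 m. Hydraulic radius R = A/P = 32.83/19.48 = 1.685 m. Q_B = (1/0.015)·32.83·1.685^(2/3)·√0.0025 = 155 m³/s.
Q_A = 264.8 m³/s vs Q_B = 155 m³/s, so channel A carries more.

channel A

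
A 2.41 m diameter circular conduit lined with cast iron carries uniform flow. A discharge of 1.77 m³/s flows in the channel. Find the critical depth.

y_c = 0.593 m

At critical depth, Q² T / (g A³) = 1, i.e. A³/T = Q²/g = 1.77²/9.81 = 0.3194.
At y = 0.734 m: A³/T = 0.7319 — over.
At y = 0.593 m: A³/T = 0.3194 — ≈ 0.3194.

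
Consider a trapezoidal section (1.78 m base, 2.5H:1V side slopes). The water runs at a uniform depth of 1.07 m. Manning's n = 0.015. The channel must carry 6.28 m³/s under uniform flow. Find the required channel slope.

S = 0.00072

With bottom width b = 1.78 m and side slope z = 2.5: A = (b + zy)y = (1.78 + 2.5×1.07)×1.07 = 4.767 m²; P = b + 2y√(1+z²) = 1.78 + 2×1.07×2.693 = 7.542 m.
Hydraulic radius R = A/P = 4.767/7.542 = 0.632 m.
From Manning's equation, S = [nQ / (1 A R^(2/3))]² = [0.015 × 6.28 / (1 × 4.767 × 0.632^(2/3))]² = 0.00072.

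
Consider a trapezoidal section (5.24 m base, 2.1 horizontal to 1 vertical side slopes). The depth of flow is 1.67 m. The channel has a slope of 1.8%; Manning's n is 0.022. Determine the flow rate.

With bottom width b = 5.24 m and side slope z = 2.1: A = (b + zy)y = (5.24 + 2.1×1.67)×1.67 = 14.61 m²; P = b + 2y√(1+z²) = 5.24 + 2×1.67×2.326 = 13.01 m.
Hydraulic radius R = A/P = 14.61/13.01 = 1.123 m.
Manning's equation: Q = (1/n) A R^(2/3) S^(1/2) = (1/0.022) × 14.61 × 1.123^(2/3) × 0.018^(1/2) = 96.2 m³/s.

Q = 96.2 m³/s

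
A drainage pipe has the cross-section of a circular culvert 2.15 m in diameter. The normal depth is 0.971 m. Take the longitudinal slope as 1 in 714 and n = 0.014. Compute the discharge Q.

For a circular section of diameter D = 2.15 m at depth y = 0.971 m, the central angle is θ = 2 arccos(1 − 2y/D) = 2.948 rad. Then A = (D²/8)(θ − sin θ) = 1.592 m² and P = Dθ/2 = 3.169 m.
Hydraulic radius R = A/P = 1.592/3.169 = 0.5024 m.
Manning's equation: Q = (1/n) A R^(2/3) S^(1/2) = (1/0.014) × 1.592 × 0.5024^(2/3) × 0.001401^(1/2) = 2.69 m³/s.

Q = 2.69 m³/s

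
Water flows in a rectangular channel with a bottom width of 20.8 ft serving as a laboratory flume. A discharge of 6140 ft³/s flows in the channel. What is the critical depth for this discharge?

y_c = 13.9 ft

For a rectangular channel, critical depth y_c = (q²/g)^(1/3) where q = Q/b = 6140/20.8 = 295.2 ft²/s.
So y_c = (295.2²/32.2)^(1/3) = 13.9 ft.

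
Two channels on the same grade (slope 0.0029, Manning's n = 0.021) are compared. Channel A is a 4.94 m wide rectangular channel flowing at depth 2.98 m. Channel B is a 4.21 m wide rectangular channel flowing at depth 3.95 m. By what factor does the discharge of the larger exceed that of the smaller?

1.14

Channel A: Flow area A = b·y = 4.94 × 2.98 = 14.72 m². Wetted perimeter P = b + 2y = 4.94 + 2×2.98 = 10.9 m. Hydraulic radius R = A/P = 14.72/10.9 = 1.351 m. Q_A = (1/0.021)·14.72·1.351^(2/3)·√0.0029 = 46.12 m³/s.
Channel B: Flow area A = b·y = 4.21 × 3.95 = 16.63 m². Wetted perimeter P = b + 2y = 4.21 + 2×3.95 = 12.11 m. Hydraulic radius R = A/P = 16.63/12.11 = 1.373 m. Q_B = (1/0.021)·16.63·1.373^(2/3)·√0.0029 = 52.68 m³/s.
The larger discharge is 52.68 m³/s and the smaller is 46.12 m³/s; the ratio is 1.14.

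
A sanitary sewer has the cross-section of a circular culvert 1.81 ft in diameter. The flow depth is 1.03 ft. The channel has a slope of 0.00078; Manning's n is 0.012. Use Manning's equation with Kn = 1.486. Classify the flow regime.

subcritical

For a circular section of diameter D = 1.81 ft at depth y = 1.03 ft, the central angle is θ = 2 arccos(1 − 2y/D) = 3.419 rad. Then A = (D²/8)(θ − sin θ) = 1.512 ft² and P = Dθ/2 = 3.094 ft.
Hydraulic radius R = A/P = 1.512/3.094 = 0.4887 ft.
V = (1.486/n) R^(2/3) √S = (1.486/0.012) × 0.4887^(2/3) × √0.00078 = 2.146 ft/s. Hydraulic depth D_h = A/T = 1.512/1.793 = 0.8435 ft.
Froude number Fr = V/√(g·D_h) = 2.146/√(32.2×0.8435) = 0.412, which is less than 1, so the flow is subcritical.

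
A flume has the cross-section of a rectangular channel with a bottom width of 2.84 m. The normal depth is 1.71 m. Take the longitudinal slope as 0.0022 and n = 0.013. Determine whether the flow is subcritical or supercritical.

subcritical

Flow area A = b·y = 2.84 × 1.71 = 4.856 m². Wetted perimeter P = b + 2y = 2.84 + 2×1.71 = 6.26 m.
Hydraulic radius R = A/P = 4.856/6.26 = 0.7758 m.
V = (1/n) R^(2/3) √S = (1/0.013) × 0.7758^(2/3) × √0.0022 = 3.046 m/s. Hydraulic depth D_h = A/T = 4.856/2.84 = 1.71 m.
Froude number Fr = V/√(g·D_h) = 3.046/√(9.81×1.71) = 0.744, which is less than 1, so the flow is subcritical.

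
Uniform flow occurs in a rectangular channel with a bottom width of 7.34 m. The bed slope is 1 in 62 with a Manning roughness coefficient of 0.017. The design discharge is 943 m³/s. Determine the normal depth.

y_n = 9.07 m

Manning's equation rearranged: A R^(2/3) = nQ / (1·√S) = 0.017 × 943 / (√0.01613) = 126.2.
Trying y = 7.52 m: A R^(2/3) = 100.8 — short.
Trying y = 9.07 m: A R^(2/3) = 126.3 — ≈ 126.2.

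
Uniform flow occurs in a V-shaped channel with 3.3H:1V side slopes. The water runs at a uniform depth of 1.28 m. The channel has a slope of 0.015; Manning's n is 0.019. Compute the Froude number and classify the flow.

For a triangular section with side slope z = 3.3: A = zy² = 3.3×1.28² = 5.407 m²; P = 2y√(1+z²) = 2×1.28×3.448 = 8.827 m.
Hydraulic radius R = A/P = 5.407/8.827 = 0.6125 m.
V = (1/n) R^(2/3) √S = (1/0.019) × 0.6125^(2/3) × √0.015 = 4.649 m/s. Hydraulic depth D_h = A/T = 5.407/8.448 = 0.64 m.
Froude number Fr = V/√(g·D_h) = 4.649/√(9.81×0.64) = 1.86, which is greater than 1, so the flow is supercritical.

supercritical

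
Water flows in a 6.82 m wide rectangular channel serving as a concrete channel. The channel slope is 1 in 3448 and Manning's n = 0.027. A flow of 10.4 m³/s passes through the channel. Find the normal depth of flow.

Manning's equation rearranged: A R^(2/3) = nQ / (1·√S) = 0.027 × 10.4 / (√0.00029) = 16.49.
Try y = 1.55 m: A R^(2/3) = 11.03 — short.
Try y = 2.39 m: A R^(2/3) = 20.45 — over.
Try y = 2.05 m: A R^(2/3) = 16.48 — ≈ 16.49.

y_n = 2.05 m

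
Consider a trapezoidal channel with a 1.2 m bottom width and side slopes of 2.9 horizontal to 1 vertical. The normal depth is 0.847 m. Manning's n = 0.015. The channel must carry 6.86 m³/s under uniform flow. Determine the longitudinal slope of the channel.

With bottom width b = 1.2 m and side slope z = 2.9: A = (b + zy)y = (1.2 + 2.9×0.847)×0.847 = 3.097 m²; P = b + 2y√(1+z²) = 1.2 + 2×0.847×3.068 = 6.396 m.
Hydraulic radius R = A/P = 3.097/6.396 = 0.4842 m.
From Manning's equation, S = [nQ / (1 A R^(2/3))]² = [0.015 × 6.86 / (1 × 3.097 × 0.4842^(2/3))]² = 0.0029.

S = 0.0029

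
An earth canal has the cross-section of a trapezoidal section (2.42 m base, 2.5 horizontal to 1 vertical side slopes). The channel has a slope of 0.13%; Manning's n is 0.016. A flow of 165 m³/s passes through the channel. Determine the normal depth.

Manning's equation rearranged: A R^(2/3) = nQ / (1·√S) = 0.016 × 165 / (√0.0013) = 73.22.
Trying y = 2.69 m: A R^(2/3) = 31.59 — too small.
Trying y = 3.84 m: A R^(2/3) = 73.23 — matches.

y_n = 3.84 m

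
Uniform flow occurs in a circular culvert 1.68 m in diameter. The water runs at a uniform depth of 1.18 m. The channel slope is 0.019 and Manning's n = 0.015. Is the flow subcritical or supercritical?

For a circular section of diameter D = 1.68 m at depth y = 1.18 m, the central angle is θ = 2 arccos(1 − 2y/D) = 3.975 rad. Then A = (D²/8)(θ − sin θ) = 1.664 m² and P = Dθ/2 = 3.339 m.
Hydraulic radius R = A/P = 1.664/3.339 = 0.4982 m.
V = (1/n) R^(2/3) √S = (1/0.015) × 0.4982^(2/3) × √0.019 = 5.775 m/s. Hydraulic depth D_h = A/T = 1.664/1.536 = 1.083 m.
Froude number Fr = V/√(g·D_h) = 5.775/√(9.81×1.083) = 1.77, which is greater than 1, so the flow is supercritical.

supercritical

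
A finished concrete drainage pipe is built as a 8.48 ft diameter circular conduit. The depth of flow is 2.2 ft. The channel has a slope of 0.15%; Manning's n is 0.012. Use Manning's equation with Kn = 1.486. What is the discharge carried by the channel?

Q = 65.9 ft³/s

For a circular section of diameter D = 8.48 ft at depth y = 2.2 ft, the central angle is θ = 2 arccos(1 − 2y/D) = 2.138 rad. Then A = (D²/8)(θ − sin θ) = 11.63 ft² and P = Dθ/2 = 9.064 ft.
Hydraulic radius R = A/P = 11.63/9.064 = 1.283 ft.
Manning's equation: Q = (1.486/n) A R^(2/3) S^(1/2) = (1.486/0.012) × 11.63 × 1.283^(2/3) × 0.0015^(1/2) = 65.9 ft³/s.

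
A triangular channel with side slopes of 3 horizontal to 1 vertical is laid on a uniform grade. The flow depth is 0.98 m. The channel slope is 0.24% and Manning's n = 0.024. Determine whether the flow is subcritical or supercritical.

subcritical

For a triangular section with side slope z = 3: A = zy² = 3×0.98² = 2.881 m²; P = 2y√(1+z²) = 2×0.98×3.162 = 6.198 m.
Hydraulic radius R = A/P = 2.881/6.198 = 0.4649 m.
V = (1/n) R^(2/3) √S = (1/0.024) × 0.4649^(2/3) × √0.0024 = 1.225 m/s. Hydraulic depth D_h = A/T = 2.881/5.88 = 0.49 m.
Froude number Fr = V/√(g·D_h) = 1.225/√(9.81×0.49) = 0.559, which is less than 1, so the flow is subcritical.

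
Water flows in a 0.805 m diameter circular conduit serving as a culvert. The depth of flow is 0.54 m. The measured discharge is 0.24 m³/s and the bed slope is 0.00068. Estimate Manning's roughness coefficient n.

n = 0.015

For a circular section of diameter D = 0.805 m at depth y = 0.54 m, the central angle is θ = 2 arccos(1 − 2y/D) = 3.839 rad. Then A = (D²/8)(θ − sin θ) = 0.363 m² and P = Dθ/2 = 1.545 m.
Hydraulic radius R = A/P = 0.363/1.545 = 0.2349 m.
Rearranging Manning's equation: n = (1/Q) A R^(2/3) S^(1/2) = (1/0.24) × 0.363 × 0.2349^(2/3) × √0.00068 = 0.015.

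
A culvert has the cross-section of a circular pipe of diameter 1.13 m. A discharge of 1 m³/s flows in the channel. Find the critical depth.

y_c = 0.552 m

At critical depth, Q² T / (g A³) = 1, i.e. A³/T = Q²/g = 1²/9.81 = 0.1019.
At y = 0.6 m: A³/T = 0.1404 — too large.
At y = 0.431 m: A³/T = 0.03954 — too small.
At y = 0.552 m: A³/T = 0.1021 — ≈ 0.1019.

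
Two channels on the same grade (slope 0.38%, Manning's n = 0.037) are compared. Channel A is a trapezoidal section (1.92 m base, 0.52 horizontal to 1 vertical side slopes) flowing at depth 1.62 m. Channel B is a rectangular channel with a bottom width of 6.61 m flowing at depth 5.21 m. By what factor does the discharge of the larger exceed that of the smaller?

Channel A: With bottom width b = 1.92 m and side slope z = 0.52: A = (b + zy)y = (1.92 + 0.52×1.62)×1.62 = 4.475 m²; P = b + 2y√(1+z²) = 1.92 + 2×1.62×1.127 = 5.572 m. Hydraulic radius R = A/P = 4.475/5.572 = 0.8032 m. Q_A = (1/0.037)·4.475·0.8032^(2/3)·√0.0038 = 6.442 m³/s.
Channel B: Flow area A = b·y = 6.61 × 5.21 = 34.44 m². Wetted perimeter P = b + 2y = 6.61 + 2×5.21 = 17.03 m. Hydraulic radius R = A/P = 34.44/17.03 = 2.022 m. Q_B = (1/0.037)·34.44·2.022^(2/3)·√0.0038 = 91.75 m³/s.
The larger discharge is 91.75 m³/s and the smaller is 6.442 m³/s; the ratio is 14.2.

14.2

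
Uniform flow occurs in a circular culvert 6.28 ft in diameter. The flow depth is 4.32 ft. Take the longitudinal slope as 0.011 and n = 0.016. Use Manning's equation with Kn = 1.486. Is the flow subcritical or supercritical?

supercritical

For a circular section of diameter D = 6.28 ft at depth y = 4.32 ft, the central angle is θ = 2 arccos(1 − 2y/D) = 3.912 rad. Then A = (D²/8)(θ − sin θ) = 22.72 ft² and P = Dθ/2 = 12.28 ft.
Hydraulic radius R = A/P = 22.72/12.28 = 1.85 ft.
V = (1.486/n) R^(2/3) √S = (1.486/0.016) × 1.85^(2/3) × √0.011 = 14.68 ft/s. Hydraulic depth D_h = A/T = 22.72/5.82 = 3.904 ft.
Froude number Fr = V/√(g·D_h) = 14.68/√(32.2×3.904) = 1.31, which is greater than 1, so the flow is supercritical.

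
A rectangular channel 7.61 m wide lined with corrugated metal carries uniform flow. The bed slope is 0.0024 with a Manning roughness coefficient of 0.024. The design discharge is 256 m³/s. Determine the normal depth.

Manning's equation rearranged: A R^(2/3) = nQ / (1·√S) = 0.024 × 256 / (√0.0024) = 125.4.
Trying y = 10.3 m: A R^(2/3) = 154.9 — high.
Trying y = 6.33 m: A R^(2/3) = 85.79 — low.
Trying y = 8.63 m: A R^(2/3) = 125.5 — ≈ 125.4.

y_n = 8.63 m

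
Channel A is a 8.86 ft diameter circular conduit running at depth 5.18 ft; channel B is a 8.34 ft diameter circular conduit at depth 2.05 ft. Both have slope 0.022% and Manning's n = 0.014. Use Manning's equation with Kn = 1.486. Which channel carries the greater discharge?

channel A

Channel A: For a circular section of diameter D = 8.86 ft at depth y = 5.18 ft, the central angle is θ = 2 arccos(1 − 2y/D) = 3.482 rad. Then A = (D²/8)(θ − sin θ) = 37.44 ft² and P = Dθ/2 = 15.42 ft. Hydraulic radius R = A/P = 37.44/15.42 = 2.427 ft. Q_A = (1.486/0.014)·37.44·2.427^(2/3)·√0.00022 = 106.5 ft³/s.
Channel B: For a circular section of diameter D = 8.34 ft at depth y = 2.05 ft, the central angle is θ = 2 arccos(1 − 2y/D) = 2.075 rad. Then A = (D²/8)(θ − sin θ) = 10.43 ft² and P = Dθ/2 = 8.653 ft. Hydraulic radius R = A/P = 10.43/8.653 = 1.205 ft. Q_B = (1.486/0.014)·10.43·1.205^(2/3)·√0.00022 = 18.59 ft³/s.
Q_A = 106.5 ft³/s vs Q_B = 18.59 ft³/s, so channel A carries more.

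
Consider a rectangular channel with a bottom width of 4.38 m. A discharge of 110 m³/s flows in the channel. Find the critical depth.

y_c = 4.01 m

For a rectangular channel, critical depth y_c = (q²/g)^(1/3) where q = Q/b = 110/4.38 = 25.11 m²/s.
So y_c = (25.11²/9.81)^(1/3) = 4.01 m.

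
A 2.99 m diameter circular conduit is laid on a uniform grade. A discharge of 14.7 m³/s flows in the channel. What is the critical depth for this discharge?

At critical depth, Q² T / (g A³) = 1, i.e. A³/T = Q²/g = 14.7²/9.81 = 22.03.
At y = 1.45 m: A³/T = 12.88 — short.
At y = 1.67 m: A³/T = 22.09 — matches.

y_c = 1.67 m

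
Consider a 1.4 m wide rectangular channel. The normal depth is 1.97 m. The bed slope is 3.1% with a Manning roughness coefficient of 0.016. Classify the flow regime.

supercritical

Flow area A = b·y = 1.4 × 1.97 = 2.758 m². Wetted perimeter P = b + 2y = 1.4 + 2×1.97 = 5.34 m.
Hydraulic radius R = A/P = 2.758/5.34 = 0.5165 m.
V = (1/n) R^(2/3) √S = (1/0.016) × 0.5165^(2/3) × √0.031 = 7.084 m/s. Hydraulic depth D_h = A/T = 2.758/1.4 = 1.97 m.
Froude number Fr = V/√(g·D_h) = 7.084/√(9.81×1.97) = 1.61, which is greater than 1, so the flow is supercritical.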